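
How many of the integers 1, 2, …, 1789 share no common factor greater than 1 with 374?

766

374 = 2·11·17. Inclusion–exclusion on these primes:
1789 − ⌊1789/2⌋ − ⌊1789/11⌋ − ⌊1789/17⌋ + ⌊1789/22⌋ + ⌊1789/34⌋ + ⌊1789/187⌋ − ⌊1789/374⌋ = 766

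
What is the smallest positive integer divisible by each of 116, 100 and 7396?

5362100

116 = 2² · 29; 100 = 2² · 5²; 7396 = 2² · 43²
lcm takes max exponent of each prime: 2² · 5² · 29 · 43² = 5362100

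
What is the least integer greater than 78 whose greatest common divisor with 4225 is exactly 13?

91

Multiples of 13 above 78: 13·7, 13·8, … . Need the cofactor coprime to 4225/13 = 325.
Checking s = 7, 8, … the first with gcd(s, 325) = 1 is s = 7, giving 91.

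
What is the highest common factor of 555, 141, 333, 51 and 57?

3

555 = 3 · 5 · 37; 141 = 3 · 47; 333 = 3² · 37; 51 = 3 · 17; 57 = 3 · 19
gcd takes min exponent of each prime: 3 = 3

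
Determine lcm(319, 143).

4147

gcd first: 319 = 2·143 + 33; 143 = 4·33 + 11; 33 = 3·11 + 0 → gcd = 11
lcm = 319·143/gcd = 45617/11 = 4147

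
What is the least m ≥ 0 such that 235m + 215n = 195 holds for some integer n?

42

Reduce mod 215: 235m ≡ 195 (mod 215). With g = gcd(235, 215) = 5 dividing 195, divide through: 47m ≡ 39 (mod 43).
Since gcd(47, 43) = 1, m ≡ 39·(47)⁻¹ ≡ 42 (mod 43). Smallest non-negative: 42.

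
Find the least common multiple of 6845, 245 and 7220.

484324820

6845 = 5 · 37²; 245 = 5 · 7²; 7220 = 2² · 5 · 19²
lcm takes max exponent of each prime: 2² · 5 · 7² · 19² · 37² = 484324820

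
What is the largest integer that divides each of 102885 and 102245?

102885 = 3 · 5 · 19³
102245 = 5 · 11² · 13²
Common: 5 = 5

5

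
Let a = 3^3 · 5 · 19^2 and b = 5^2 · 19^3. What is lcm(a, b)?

max exponent per prime: 3^3 · 5^2 · 19^3 = 4629825

4629825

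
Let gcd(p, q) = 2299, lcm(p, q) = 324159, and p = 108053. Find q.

Using pq = gcd(p,q)·lcm(p,q) = 2299·324159 = 745241541, we get q = 745241541/108053 = 6897.

6897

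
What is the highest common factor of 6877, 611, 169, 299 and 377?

gcd(6877, 611): 6877 = 11·611 + 156; 611 = 3·156 + 143; 156 = 1·143 + 13; 143 = 11·13 + 0 → 13
gcd(13, 169): 169 = 13·13 + 0 → 13
gcd(13, 299): 299 = 23·13 + 0 → 13
gcd(13, 377): 377 = 29·13 + 0 → 13

13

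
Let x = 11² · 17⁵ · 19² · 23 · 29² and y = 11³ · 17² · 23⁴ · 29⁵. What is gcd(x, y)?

min exponent per shared prime: 11² · 17² · 23 · 29² = 676405367

676405367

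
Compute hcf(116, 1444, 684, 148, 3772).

gcd(116, 1444): 1444 = 12·116 + 52; 116 = 2·52 + 12; 52 = 4·12 + 4; 12 = 3·4 + 0 → 4
gcd(4, 684): 684 = 171·4 + 0 → 4
gcd(4, 148): 148 = 37·4 + 0 → 4
gcd(4, 3772): 3772 = 943·4 + 0 → 4

4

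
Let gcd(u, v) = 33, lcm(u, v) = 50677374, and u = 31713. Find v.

52734

Using uv = gcd(u,v)·lcm(u,v) = 33·50677374 = 1672353342, we get v = 1672353342/31713 = 52734.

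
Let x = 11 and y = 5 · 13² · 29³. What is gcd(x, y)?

min exponent per shared prime: (none) = 1

1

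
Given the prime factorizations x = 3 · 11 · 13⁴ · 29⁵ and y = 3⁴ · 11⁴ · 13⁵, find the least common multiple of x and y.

max exponent per prime: 3⁴ · 11⁴ · 13⁵ · 29⁵ = 9031554574111595097

9031554574111595097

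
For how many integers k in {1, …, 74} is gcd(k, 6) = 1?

6 = 2·3. Inclusion–exclusion on these primes:
74 − ⌊74/2⌋ − ⌊74/3⌋ + ⌊74/6⌋ = 25

25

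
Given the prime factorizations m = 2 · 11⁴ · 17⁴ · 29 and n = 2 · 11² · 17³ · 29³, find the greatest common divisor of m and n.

min exponent per shared prime: 2 · 11² · 17³ · 29 = 34479434

34479434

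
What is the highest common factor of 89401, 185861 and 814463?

gcd(89401, 185861): 185861 = 2·89401 + 7059; 89401 = 12·7059 + 4693; 7059 = 1·4693 + 2366; 4693 = 1·2366 + 2327; 2366 = 1·2327 + 39; 2327 = 59·39 + 26; 39 = 1·26 + 13; 26 = 2·13 + 0 → 13
gcd(13, 814463): 814463 = 62651·13 + 0 → 13

13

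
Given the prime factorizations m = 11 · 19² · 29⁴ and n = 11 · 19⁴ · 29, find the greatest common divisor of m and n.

115159

min exponent per shared prime: 11 · 19² · 29 = 115159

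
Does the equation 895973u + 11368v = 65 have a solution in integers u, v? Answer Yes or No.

By Bézout, 895973u + 11368v = 65 has integer solutions iff gcd(895973, 11368) | 65.
Euclid: 895973 = 78·11368 + 9269; 11368 = 1·9269 + 2099; 9269 = 4·2099 + 873; 2099 = 2·873 + 353; 873 = 2·353 + 167; 353 = 2·167 + 19; 167 = 8·19 + 15; 19 = 1·15 + 4; 15 = 3·4 + 3; 4 = 1·3 + 1; 3 = 3·1 + 0. gcd = 1; 65 mod 1 = 0. Yes.

Yes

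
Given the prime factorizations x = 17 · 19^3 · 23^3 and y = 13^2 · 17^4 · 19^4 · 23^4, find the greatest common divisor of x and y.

min exponent per shared prime: 17 · 19^3 · 23^3 = 1418708701

1418708701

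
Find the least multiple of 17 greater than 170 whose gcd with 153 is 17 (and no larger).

187

gcd(x, 153) = 17 forces 17 | x; write x = 17s. Then gcd(17s, 17·9) = 17·gcd(s, 9), so need gcd(s, 9) = 1.
17s > 170 gives s ≥ 11. The least s ≥ 11 coprime to 9 is 11, so x = 17·11 = 187.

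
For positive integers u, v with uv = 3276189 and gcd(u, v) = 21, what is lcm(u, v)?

156009

Since gcd(u,v)·lcm(u,v) = uv, lcm = 3276189/21 = 156009.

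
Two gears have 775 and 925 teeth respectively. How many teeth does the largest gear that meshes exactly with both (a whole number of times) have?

25

Euclid: 925 = 1·775 + 150; 775 = 5·150 + 25; 150 = 6·25 + 0. Last nonzero remainder: 25.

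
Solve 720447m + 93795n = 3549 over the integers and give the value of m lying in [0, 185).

Euclid: 720447 = 7·93795 + 63882; 93795 = 1·63882 + 29913; 63882 = 2·29913 + 4056; 29913 = 7·4056 + 1521; 4056 = 2·1521 + 1014; 1521 = 1·1014 + 507; 1014 = 2·507 + 0 → gcd = 507; 3549 = 507·7.
Back-substitution yields 720447·(-69) + 93795·(530) = 507, so one solution is m = -69·7 = -483, n = 530·7 = 3710.
Solutions in m differ by 93795/507 = 185; the one in [0, 185) is -483 mod 185 = 72.

72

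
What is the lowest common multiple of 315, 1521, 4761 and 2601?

lcm(315, 1521) = 315·1521/gcd = 479115/9 = 53235
lcm(53235, 4761) = 53235·4761/gcd = 253451835/9 = 28161315
lcm(28161315, 2601) = 28161315·2601/gcd = 73247580315/9 = 8138620035

8138620035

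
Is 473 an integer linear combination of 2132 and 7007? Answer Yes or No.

No

By Bézout, 2132s + 7007t = 473 has integer solutions iff gcd(2132, 7007) | 473.
Euclid: 7007 = 3·2132 + 611; 2132 = 3·611 + 299; 611 = 2·299 + 13; 299 = 23·13 + 0. gcd = 13; 473 mod 13 = 5. No.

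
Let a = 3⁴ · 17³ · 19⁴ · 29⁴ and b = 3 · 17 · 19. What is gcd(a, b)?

min exponent per shared prime: 3 · 17 · 19 = 969

969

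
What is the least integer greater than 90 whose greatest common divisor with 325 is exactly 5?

95

Multiples of 5 above 90: 5·19, 5·20, … . Need the cofactor coprime to 325/5 = 65.
Checking s = 19, 20, … the first with gcd(s, 65) = 1 is s = 19, giving 95.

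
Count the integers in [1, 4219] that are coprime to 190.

1599

Prime factors of 190: 2, 5, 19. Count integers ≤ 4219 divisible by none of them.
By inclusion–exclusion: 4219 − ⌊4219/2⌋ − ⌊4219/5⌋ − ⌊4219/19⌋ + ⌊4219/10⌋ + ⌊4219/38⌋ + ⌊4219/95⌋ − ⌊4219/190⌋ = 1599.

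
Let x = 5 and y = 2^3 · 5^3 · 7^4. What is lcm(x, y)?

max exponent per prime: 2^3 · 5^3 · 7^4 = 2401000

2401000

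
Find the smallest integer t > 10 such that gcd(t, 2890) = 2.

12

2890 = 2·1445. Any t with gcd(t, 2890) = 2 is a multiple of 2, say 2s, with s coprime to 1445.
Need s > 10/2, so s ≥ 6. First s ≥ 6 with gcd(s, 1445) = 1 is s = 6. Thus t = 2·6 = 12.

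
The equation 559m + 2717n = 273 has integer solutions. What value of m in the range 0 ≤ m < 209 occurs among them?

122

Reduce mod 2717: 559m ≡ 273 (mod 2717). With g = gcd(559, 2717) = 13 dividing 273, divide through: 43m ≡ 21 (mod 209).
Since gcd(43, 209) = 1, m ≡ 21·(43)⁻¹ ≡ 122 (mod 209). Smallest non-negative: 122.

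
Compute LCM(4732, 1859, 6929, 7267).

lcm(4732, 1859) = 4732·1859/gcd = 8796788/169 = 52052
lcm(52052, 6929) = 52052·6929/gcd = 360668308/169 = 2134132
lcm(2134132, 7267) = 2134132·7267/gcd = 15508737244/169 = 91767676

91767676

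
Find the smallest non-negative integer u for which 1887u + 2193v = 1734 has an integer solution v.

Euclid: 2193 = 1·1887 + 306; 1887 = 6·306 + 51; 306 = 6·51 + 0 → gcd = 51; 1734 = 51·34.
Back-substitution yields 1887·(7) + 2193·(-6) = 51, so one solution is u = 7·34 = 238, v = -6·34 = -204.
Solutions in u differ by 2193/51 = 43; the one in [0, 43) is 238 mod 43 = 23.

23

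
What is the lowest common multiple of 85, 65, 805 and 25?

85 = 5 · 17; 65 = 5 · 13; 805 = 5 · 7 · 23; 25 = 5²
lcm takes max exponent of each prime: 5² · 7 · 13 · 17 · 23 = 889525

889525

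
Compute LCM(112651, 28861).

112651 = 7² · 11² · 19; 28861 = 7² · 19 · 31
max exponents: 7² · 11² · 19 · 31 = 3492181

3492181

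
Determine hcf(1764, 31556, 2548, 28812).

196

1764 = 2² · 3² · 7²; 31556 = 2² · 7³ · 23; 2548 = 2² · 7² · 13; 28812 = 2² · 3 · 7⁴
gcd takes min exponent of each prime: 2² · 7² = 196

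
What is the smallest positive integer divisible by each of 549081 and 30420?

gcd first: 549081 = 18·30420 + 1521; 30420 = 20·1521 + 0 → gcd = 1521
lcm = 549081·30420/gcd = 16703044020/1521 = 10981620

10981620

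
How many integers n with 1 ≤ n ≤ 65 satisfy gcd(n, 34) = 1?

31

Prime factors of 34: 2, 17. Count integers ≤ 65 divisible by none of them.
By inclusion–exclusion: 65 − ⌊65/2⌋ − ⌊65/17⌋ + ⌊65/34⌋ = 31.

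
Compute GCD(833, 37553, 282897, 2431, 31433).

833 = 7² · 17; 37553 = 17 · 47²; 282897 = 3² · 17 · 43²; 2431 = 11 · 13 · 17; 31433 = 17 · 43²
gcd takes min exponent of each prime: 17 = 17

17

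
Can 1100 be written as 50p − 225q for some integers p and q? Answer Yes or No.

Yes

By Bézout, 50p − 225q = 1100 has integer solutions iff gcd(50, 225) | 1100.
Euclid: 225 = 4·50 + 25; 50 = 2·25 + 0. gcd = 25; 1100 mod 25 = 0. Yes.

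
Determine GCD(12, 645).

Euclid: 645 = 53·12 + 9; 12 = 1·9 + 3; 9 = 3·3 + 0. Last nonzero remainder: 3.

3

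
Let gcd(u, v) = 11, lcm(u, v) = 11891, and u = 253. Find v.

Using uv = gcd(u,v)·lcm(u,v) = 11·11891 = 130801, we get v = 130801/253 = 517.

517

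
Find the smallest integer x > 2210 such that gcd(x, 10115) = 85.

gcd(x, 10115) = 85 forces 85 | x; write x = 85s. Then gcd(85s, 85·119) = 85·gcd(s, 119), so need gcd(s, 119) = 1.
85s > 2210 gives s ≥ 27. The least s ≥ 27 coprime to 119 is 27, so x = 85·27 = 2295.

2295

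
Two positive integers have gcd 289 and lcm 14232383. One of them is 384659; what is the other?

Using pq = gcd(p,q)·lcm(p,q) = 289·14232383 = 4113158687, we get q = 4113158687/384659 = 10693.

10693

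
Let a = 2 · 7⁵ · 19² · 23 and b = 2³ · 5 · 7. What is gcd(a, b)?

min exponent per shared prime: 2 · 7 = 14

14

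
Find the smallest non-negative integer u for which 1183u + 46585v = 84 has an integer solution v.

Euclid: 46585 = 39·1183 + 448; 1183 = 2·448 + 287; 448 = 1·287 + 161; 287 = 1·161 + 126; 161 = 1·126 + 35; 126 = 3·35 + 21; 35 = 1·21 + 14; 21 = 1·14 + 7; 14 = 2·7 + 0 → gcd = 7; 84 = 7·12.
Back-substitution yields 1183·(2599) + 46585·(-66) = 7, so one solution is u = 2599·12 = 31188, v = -66·12 = -792.
Solutions in u differ by 46585/7 = 6655; the one in [0, 6655) is 31188 mod 6655 = 4568.

4568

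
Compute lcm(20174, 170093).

44564366

gcd first: 170093 = 8·20174 + 8701; 20174 = 2·8701 + 2772; 8701 = 3·2772 + 385; 2772 = 7·385 + 77; 385 = 5·77 + 0 → gcd = 77
lcm = 20174·170093/gcd = 3431456182/77 = 44564366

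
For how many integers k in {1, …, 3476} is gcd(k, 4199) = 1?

2862

4199 = 13·17·19. Inclusion–exclusion on these primes:
3476 − ⌊3476/13⌋ − ⌊3476/17⌋ − ⌊3476/19⌋ + ⌊3476/221⌋ + ⌊3476/247⌋ + ⌊3476/323⌋ − ⌊3476/4199⌋ = 2862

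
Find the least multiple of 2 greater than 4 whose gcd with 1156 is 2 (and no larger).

6

1156 = 2·578. Any t with gcd(t, 1156) = 2 is a multiple of 2, say 2s, with s coprime to 578.
Need s > 4/2, so s ≥ 3. First s ≥ 3 with gcd(s, 578) = 1 is s = 3. Thus t = 2·3 = 6.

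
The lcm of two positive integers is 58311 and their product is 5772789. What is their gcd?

From gcd × lcm = mn: gcd = 5772789 / 58311 = 99.

99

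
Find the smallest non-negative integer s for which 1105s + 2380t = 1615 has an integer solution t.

23

gcd(1105, 2380) = 85 (Euclid: 2380 = 2·1105 + 170; 1105 = 6·170 + 85; 170 = 2·85 + 0), and 85 | 1615.
Extended Euclid: 1105·(13) + 2380·(-6) = 85. Scale by 19: s₀ = 247.
General solution s = s₀ + 28k; reducing mod 28 gives s = 23 (and t = -10).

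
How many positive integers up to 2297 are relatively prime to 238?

927

238 = 2·7·17. Inclusion–exclusion on these primes:
2297 − ⌊2297/2⌋ − ⌊2297/7⌋ − ⌊2297/17⌋ + ⌊2297/14⌋ + ⌊2297/34⌋ + ⌊2297/119⌋ − ⌊2297/238⌋ = 927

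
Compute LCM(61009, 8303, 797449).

3099684263

61009 = 13² · 19²; 8303 = 19² · 23; 797449 = 19² · 47²
lcm takes max exponent of each prime: 13² · 19² · 23 · 47² = 3099684263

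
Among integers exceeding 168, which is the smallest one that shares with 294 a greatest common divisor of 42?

gcd(k, 294) = 42 forces 42 | k; write k = 42s. Then gcd(42s, 42·7) = 42·gcd(s, 7), so need gcd(s, 7) = 1.
42s > 168 gives s ≥ 5. The least s ≥ 5 coprime to 7 is 5, so k = 42·5 = 210.

210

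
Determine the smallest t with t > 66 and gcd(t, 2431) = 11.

77

gcd(t, 2431) = 11 forces 11 | t; write t = 11s. Then gcd(11s, 11·221) = 11·gcd(s, 221), so need gcd(s, 221) = 1.
11s > 66 gives s ≥ 7. The least s ≥ 7 coprime to 221 is 7, so t = 11·7 = 77.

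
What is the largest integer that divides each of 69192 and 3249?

9

Euclid: 69192 = 21·3249 + 963; 3249 = 3·963 + 360; 963 = 2·360 + 243; 360 = 1·243 + 117; 243 = 2·117 + 9; 117 = 13·9 + 0. Last nonzero remainder: 9.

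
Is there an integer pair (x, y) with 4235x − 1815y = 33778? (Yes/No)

No

gcd(4235, 1815): 4235 = 2·1815 + 605; 1815 = 3·605 + 0 → 605
605 does not divide 33778, so a solution does not exist.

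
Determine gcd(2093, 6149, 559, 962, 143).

13

2093 = 7 · 13 · 23; 6149 = 11 · 13 · 43; 559 = 13 · 43; 962 = 2 · 13 · 37; 143 = 11 · 13
gcd takes min exponent of each prime: 13 = 13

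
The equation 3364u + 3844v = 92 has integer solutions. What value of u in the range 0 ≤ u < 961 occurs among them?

184

Euclid: 3844 = 1·3364 + 480; 3364 = 7·480 + 4; 480 = 120·4 + 0 → gcd = 4; 92 = 4·23.
Back-substitution yields 3364·(8) + 3844·(-7) = 4, so one solution is u = 8·23 = 184, v = -7·23 = -161.
Solutions in u differ by 3844/4 = 961; the one in [0, 961) is 184 mod 961 = 184.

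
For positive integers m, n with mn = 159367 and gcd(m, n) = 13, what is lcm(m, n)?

12259

gcd·lcm = product, so lcm = 159367/13 = 12259.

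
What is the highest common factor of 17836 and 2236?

52

Euclid: 17836 = 7·2236 + 2184; 2236 = 1·2184 + 52; 2184 = 42·52 + 0. Last nonzero remainder: 52.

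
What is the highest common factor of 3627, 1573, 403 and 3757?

13

3627 = 3² · 13 · 31; 1573 = 11² · 13; 403 = 13 · 31; 3757 = 13 · 17²
gcd takes min exponent of each prime: 13 = 13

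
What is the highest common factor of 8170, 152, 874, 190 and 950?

38

gcd(8170, 152): 8170 = 53·152 + 114; 152 = 1·114 + 38; 114 = 3·38 + 0 → 38
gcd(38, 874): 874 = 23·38 + 0 → 38
gcd(38, 190): 190 = 5·38 + 0 → 38
gcd(38, 950): 950 = 25·38 + 0 → 38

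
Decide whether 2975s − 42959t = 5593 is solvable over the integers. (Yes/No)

gcd(2975, 42959): 42959 = 14·2975 + 1309; 2975 = 2·1309 + 357; 1309 = 3·357 + 238; 357 = 1·238 + 119; 238 = 2·119 + 0 → 119
119 divides 5593, so a solution exists.

Yes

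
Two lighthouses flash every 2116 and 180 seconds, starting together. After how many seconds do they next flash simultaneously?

gcd first: 2116 = 11·180 + 136; 180 = 1·136 + 44; 136 = 3·44 + 4; 44 = 11·4 + 0 → gcd = 4
lcm = 2116·180/gcd = 380880/4 = 95220

95220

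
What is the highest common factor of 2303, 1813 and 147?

49

2303 = 7² · 47; 1813 = 7² · 37; 147 = 3 · 7²
gcd takes min exponent of each prime: 7² = 49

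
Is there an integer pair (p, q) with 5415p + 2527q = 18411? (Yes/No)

By Bézout, 5415p + 2527q = 18411 has integer solutions iff gcd(5415, 2527) | 18411.
Euclid: 5415 = 2·2527 + 361; 2527 = 7·361 + 0. gcd = 361; 18411 mod 361 = 0. Yes.

Yes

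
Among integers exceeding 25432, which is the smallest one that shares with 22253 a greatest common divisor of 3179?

28611

Multiples of 3179 above 25432: 3179·9, 3179·10, … . Need the cofactor coprime to 22253/3179 = 7.
Checking s = 9, 10, … the first with gcd(s, 7) = 1 is s = 9, giving 28611.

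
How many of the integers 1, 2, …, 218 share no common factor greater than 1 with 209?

Prime factors of 209: 11, 19. Count integers ≤ 218 divisible by none of them.
By inclusion–exclusion: 218 − ⌊218/11⌋ − ⌊218/19⌋ + ⌊218/209⌋ = 189.

189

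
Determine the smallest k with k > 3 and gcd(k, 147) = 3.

gcd(k, 147) = 3 forces 3 | k; write k = 3s. Then gcd(3s, 3·49) = 3·gcd(s, 49), so need gcd(s, 49) = 1.
3s > 3 gives s ≥ 2. The least s ≥ 2 coprime to 49 is 2, so k = 3·2 = 6.

6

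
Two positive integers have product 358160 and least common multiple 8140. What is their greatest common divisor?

44

gcd·lcm = product, so gcd = 358160/8140 = 44.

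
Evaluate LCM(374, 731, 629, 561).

lcm(374, 731) = 374·731/gcd = 273394/17 = 16082
lcm(16082, 629) = 16082·629/gcd = 10115578/17 = 595034
lcm(595034, 561) = 595034·561/gcd = 333814074/187 = 1785102

1785102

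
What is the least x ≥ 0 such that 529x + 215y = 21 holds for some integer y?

Reduce mod 215: 529x ≡ 21 (mod 215). With g = gcd(529, 215) = 1 dividing 21, divide through: 529x ≡ 21 (mod 215).
Since gcd(529, 215) = 1, x ≡ 21·(529)⁻¹ ≡ 124 (mod 215). Smallest non-negative: 124.

124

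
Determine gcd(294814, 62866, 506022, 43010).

34

gcd(294814, 62866): 294814 = 4·62866 + 43350; 62866 = 1·43350 + 19516; 43350 = 2·19516 + 4318; 19516 = 4·4318 + 2244; 4318 = 1·2244 + 2074; 2244 = 1·2074 + 170; 2074 = 12·170 + 34; 170 = 5·34 + 0 → 34
gcd(34, 506022): 506022 = 14883·34 + 0 → 34
gcd(34, 43010): 43010 = 1265·34 + 0 → 34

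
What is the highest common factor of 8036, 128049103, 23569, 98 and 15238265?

49

gcd(8036, 128049103): 128049103 = 15934·8036 + 3479; 8036 = 2·3479 + 1078; 3479 = 3·1078 + 245; 1078 = 4·245 + 98; 245 = 2·98 + 49; 98 = 2·49 + 0 → 49
gcd(49, 23569): 23569 = 481·49 + 0 → 49
gcd(49, 98): 98 = 2·49 + 0 → 49
gcd(49, 15238265): 15238265 = 310985·49 + 0 → 49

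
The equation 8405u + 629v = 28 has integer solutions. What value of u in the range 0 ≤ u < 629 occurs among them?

276

Reduce mod 629: 8405u ≡ 28 (mod 629). With g = gcd(8405, 629) = 1 dividing 28, divide through: 8405u ≡ 28 (mod 629).
Since gcd(8405, 629) = 1, u ≡ 28·(8405)⁻¹ ≡ 276 (mod 629). Smallest non-negative: 276.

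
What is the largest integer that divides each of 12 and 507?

Euclid: 507 = 42·12 + 3; 12 = 4·3 + 0. Last nonzero remainder: 3.

3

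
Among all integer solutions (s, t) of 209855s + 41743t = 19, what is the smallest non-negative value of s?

1721

Euclid: 209855 = 5·41743 + 1140; 41743 = 36·1140 + 703; 1140 = 1·703 + 437; 703 = 1·437 + 266; 437 = 1·266 + 171; 266 = 1·171 + 95; 171 = 1·95 + 76; 95 = 1·76 + 19; 76 = 4·19 + 0 → gcd = 19; 19 = 19·1.
Back-substitution yields 209855·(-476) + 41743·(2393) = 19, so one solution is s = -476·1 = -476, t = 2393·1 = 2393.
Solutions in s differ by 41743/19 = 2197; the one in [0, 2197) is -476 mod 2197 = 1721.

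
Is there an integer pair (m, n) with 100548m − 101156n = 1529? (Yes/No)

No

gcd(100548, 101156): 101156 = 1·100548 + 608; 100548 = 165·608 + 228; 608 = 2·228 + 152; 228 = 1·152 + 76; 152 = 2·76 + 0 → 76
76 does not divide 1529, so a solution does not exist.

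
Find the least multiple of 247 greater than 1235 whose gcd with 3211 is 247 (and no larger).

1482

Multiples of 247 above 1235: 247·6, 247·7, … . Need the cofactor coprime to 3211/247 = 13.
Checking s = 6, 7, … the first with gcd(s, 13) = 1 is s = 6, giving 1482.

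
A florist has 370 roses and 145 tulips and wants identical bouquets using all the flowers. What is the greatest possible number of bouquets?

370 = 2 · 5 · 37
145 = 5 · 29
Common: 5 = 5

5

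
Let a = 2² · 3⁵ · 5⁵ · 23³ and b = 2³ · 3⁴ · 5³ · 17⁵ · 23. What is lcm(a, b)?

104948055722925000

max exponent per prime: 2³ · 3⁵ · 5⁵ · 17⁵ · 23³ = 104948055722925000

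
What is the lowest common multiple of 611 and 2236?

105092

gcd first: 2236 = 3·611 + 403; 611 = 1·403 + 208; 403 = 1·208 + 195; 208 = 1·195 + 13; 195 = 15·13 + 0 → gcd = 13
lcm = 611·2236/gcd = 1366196/13 = 105092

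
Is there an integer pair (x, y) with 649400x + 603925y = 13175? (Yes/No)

By Bézout, 649400x + 603925y = 13175 has integer solutions iff gcd(649400, 603925) | 13175.
Euclid: 649400 = 1·603925 + 45475; 603925 = 13·45475 + 12750; 45475 = 3·12750 + 7225; 12750 = 1·7225 + 5525; 7225 = 1·5525 + 1700; 5525 = 3·1700 + 425; 1700 = 4·425 + 0. gcd = 425; 13175 mod 425 = 0. Yes.

Yes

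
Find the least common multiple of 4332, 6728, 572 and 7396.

1926581510568

4332 = 2² · 3 · 19²; 6728 = 2³ · 29²; 572 = 2² · 11 · 13; 7396 = 2² · 43²
lcm takes max exponent of each prime: 2³ · 3 · 11 · 13 · 19² · 29² · 43² = 1926581510568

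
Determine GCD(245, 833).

49

245 = 5 · 7²
833 = 7² · 17
Common: 7² = 49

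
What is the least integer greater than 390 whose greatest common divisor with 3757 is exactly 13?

3757 = 13·289. Any t with gcd(t, 3757) = 13 is a multiple of 13, say 13s, with s coprime to 289.
Need s > 390/13, so s ≥ 31. First s ≥ 31 with gcd(s, 289) = 1 is s = 31. Thus t = 13·31 = 403.

403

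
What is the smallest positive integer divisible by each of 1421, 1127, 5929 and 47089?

3800411923

1421 = 7² · 29; 1127 = 7² · 23; 5929 = 7² · 11²; 47089 = 7² · 31²
lcm takes max exponent of each prime: 7² · 11² · 23 · 29 · 31² = 3800411923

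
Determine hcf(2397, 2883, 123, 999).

3

gcd(2397, 2883): 2883 = 1·2397 + 486; 2397 = 4·486 + 453; 486 = 1·453 + 33; 453 = 13·33 + 24; 33 = 1·24 + 9; 24 = 2·9 + 6; 9 = 1·6 + 3; 6 = 2·3 + 0 → 3
gcd(3, 123): 123 = 41·3 + 0 → 3
gcd(3, 999): 999 = 333·3 + 0 → 3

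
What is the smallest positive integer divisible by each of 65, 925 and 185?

65 = 5 · 13; 925 = 5² · 37; 185 = 5 · 37
lcm takes max exponent of each prime: 5² · 13 · 37 = 12025

12025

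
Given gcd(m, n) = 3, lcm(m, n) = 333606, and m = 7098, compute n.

Using mn = gcd(m,n)·lcm(m,n) = 3·333606 = 1000818, we get n = 1000818/7098 = 141.

141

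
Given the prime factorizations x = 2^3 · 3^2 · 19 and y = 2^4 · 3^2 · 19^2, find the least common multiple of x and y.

51984

max exponent per prime: 2^4 · 3^2 · 19^2 = 51984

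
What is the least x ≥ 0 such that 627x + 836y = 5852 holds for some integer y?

gcd(627, 836) = 209 (Euclid: 836 = 1·627 + 209; 627 = 3·209 + 0), and 209 | 5852.
Extended Euclid: 627·(-1) + 836·(1) = 209. Scale by 28: x₀ = -28.
General solution x = x₀ + 4t; reducing mod 4 gives x = 0 (and y = 7).

0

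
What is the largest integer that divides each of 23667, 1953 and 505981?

7

gcd(23667, 1953): 23667 = 12·1953 + 231; 1953 = 8·231 + 105; 231 = 2·105 + 21; 105 = 5·21 + 0 → 21
gcd(21, 505981): 505981 = 24094·21 + 7; 21 = 3·7 + 0 → 7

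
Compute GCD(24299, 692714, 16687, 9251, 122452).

11

24299 = 11 · 47²; 692714 = 2 · 11 · 23 · 37²; 16687 = 11 · 37 · 41; 9251 = 11 · 29²; 122452 = 2² · 11³ · 23
gcd takes min exponent of each prime: 11 = 11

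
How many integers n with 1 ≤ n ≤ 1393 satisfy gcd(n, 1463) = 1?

1029

Prime factors of 1463: 7, 11, 19. Count integers ≤ 1393 divisible by none of them.
By inclusion–exclusion: 1393 − ⌊1393/7⌋ − ⌊1393/11⌋ − ⌊1393/19⌋ + ⌊1393/77⌋ + ⌊1393/133⌋ + ⌊1393/209⌋ − ⌊1393/1463⌋ = 1029.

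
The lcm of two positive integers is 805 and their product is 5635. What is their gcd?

From gcd × lcm = uv: gcd = 5635 / 805 = 7.

7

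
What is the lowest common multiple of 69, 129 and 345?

14835

69 = 3 · 23; 129 = 3 · 43; 345 = 3 · 5 · 23
lcm takes max exponent of each prime: 3 · 5 · 23 · 43 = 14835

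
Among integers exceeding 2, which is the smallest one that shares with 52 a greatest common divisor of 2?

gcd(k, 52) = 2 forces 2 | k; write k = 2s. Then gcd(2s, 2·26) = 2·gcd(s, 26), so need gcd(s, 26) = 1.
2s > 2 gives s ≥ 2. The least s ≥ 2 coprime to 26 is 3, so k = 2·3 = 6.

6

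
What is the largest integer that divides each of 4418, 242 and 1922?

gcd(4418, 242): 4418 = 18·242 + 62; 242 = 3·62 + 56; 62 = 1·56 + 6; 56 = 9·6 + 2; 6 = 3·2 + 0 → 2
gcd(2, 1922): 1922 = 961·2 + 0 → 2

2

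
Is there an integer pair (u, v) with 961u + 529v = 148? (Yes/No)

Yes

gcd(961, 529): 961 = 1·529 + 432; 529 = 1·432 + 97; 432 = 4·97 + 44; 97 = 2·44 + 9; 44 = 4·9 + 8; 9 = 1·8 + 1; 8 = 8·1 + 0 → 1
1 divides 148, so a solution exists.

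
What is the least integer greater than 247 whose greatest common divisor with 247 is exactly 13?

260

247 = 13·19. Any k with gcd(k, 247) = 13 is a multiple of 13, say 13s, with s coprime to 19.
Need s > 247/13, so s ≥ 20. First s ≥ 20 with gcd(s, 19) = 1 is s = 20. Thus k = 13·20 = 260.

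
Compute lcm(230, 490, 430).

484610

230 = 2 · 5 · 23; 490 = 2 · 5 · 7²; 430 = 2 · 5 · 43
lcm takes max exponent of each prime: 2 · 5 · 7² · 23 · 43 = 484610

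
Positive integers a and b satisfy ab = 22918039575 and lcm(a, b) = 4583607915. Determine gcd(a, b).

5

From gcd × lcm = ab: gcd = 22918039575 / 4583607915 = 5.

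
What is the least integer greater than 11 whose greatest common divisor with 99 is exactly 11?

Multiples of 11 above 11: 11·2, 11·3, … . Need the cofactor coprime to 99/11 = 9.
Checking s = 2, 3, … the first with gcd(s, 9) = 1 is s = 2, giving 22.

22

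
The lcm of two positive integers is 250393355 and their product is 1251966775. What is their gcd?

gcd·lcm = product, so gcd = 1251966775/250393355 = 5.

5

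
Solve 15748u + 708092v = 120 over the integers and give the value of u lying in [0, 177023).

gcd(15748, 708092) = 4 (Euclid: 708092 = 44·15748 + 15180; 15748 = 1·15180 + 568; 15180 = 26·568 + 412; 568 = 1·412 + 156; 412 = 2·156 + 100; 156 = 1·100 + 56; 100 = 1·56 + 44; 56 = 1·44 + 12; 44 = 3·12 + 8; 12 = 1·8 + 4; 8 = 2·4 + 0), and 4 | 120.
Extended Euclid: 15748·(63579) + 708092·(-1414) = 4. Scale by 30: u₀ = 1907370.
General solution u = u₀ + 177023t; reducing mod 177023 gives u = 137140 (and v = -3050).

137140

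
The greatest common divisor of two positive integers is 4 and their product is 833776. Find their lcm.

Since gcd(p,q)·lcm(p,q) = pq, lcm = 833776/4 = 208444.

208444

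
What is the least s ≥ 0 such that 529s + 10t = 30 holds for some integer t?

0

gcd(529, 10) = 1 (Euclid: 529 = 52·10 + 9; 10 = 1·9 + 1; 9 = 9·1 + 0), and 1 | 30.
Extended Euclid: 529·(-1) + 10·(53) = 1. Scale by 30: s₀ = -30.
General solution s = s₀ + 10k; reducing mod 10 gives s = 0 (and t = 3).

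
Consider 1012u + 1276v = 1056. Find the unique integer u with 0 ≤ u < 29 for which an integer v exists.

gcd(1012, 1276) = 44 (Euclid: 1276 = 1·1012 + 264; 1012 = 3·264 + 220; 264 = 1·220 + 44; 220 = 5·44 + 0), and 44 | 1056.
Extended Euclid: 1012·(-5) + 1276·(4) = 44. Scale by 24: u₀ = -120.
General solution u = u₀ + 29t; reducing mod 29 gives u = 25 (and v = -19).

25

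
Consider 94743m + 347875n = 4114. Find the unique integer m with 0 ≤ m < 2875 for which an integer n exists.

448

Reduce mod 347875: 94743m ≡ 4114 (mod 347875). With g = gcd(94743, 347875) = 121 dividing 4114, divide through: 783m ≡ 34 (mod 2875).
Since gcd(783, 2875) = 1, m ≡ 34·(783)⁻¹ ≡ 448 (mod 2875). Smallest non-negative: 448.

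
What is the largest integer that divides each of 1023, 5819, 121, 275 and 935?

gcd(1023, 5819): 5819 = 5·1023 + 704; 1023 = 1·704 + 319; 704 = 2·319 + 66; 319 = 4·66 + 55; 66 = 1·55 + 11; 55 = 5·11 + 0 → 11
gcd(11, 121): 121 = 11·11 + 0 → 11
gcd(11, 275): 275 = 25·11 + 0 → 11
gcd(11, 935): 935 = 85·11 + 0 → 11

11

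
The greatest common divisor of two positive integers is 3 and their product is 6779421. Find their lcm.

Since gcd(u,v)·lcm(u,v) = uv, lcm = 6779421/3 = 2259807.

2259807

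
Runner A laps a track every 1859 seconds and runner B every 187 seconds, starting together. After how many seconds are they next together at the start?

gcd first: 1859 = 9·187 + 176; 187 = 1·176 + 11; 176 = 16·11 + 0 → gcd = 11
lcm = 1859·187/gcd = 347633/11 = 31603

31603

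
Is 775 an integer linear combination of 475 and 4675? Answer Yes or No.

Yes

By Bézout, 475x − 4675y = 775 has integer solutions iff gcd(475, 4675) | 775.
Euclid: 4675 = 9·475 + 400; 475 = 1·400 + 75; 400 = 5·75 + 25; 75 = 3·25 + 0. gcd = 25; 775 mod 25 = 0. Yes.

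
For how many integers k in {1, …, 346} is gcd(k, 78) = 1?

106

78 = 2·3·13. Inclusion–exclusion on these primes:
346 − ⌊346/2⌋ − ⌊346/3⌋ − ⌊346/13⌋ + ⌊346/6⌋ + ⌊346/26⌋ + ⌊346/39⌋ − ⌊346/78⌋ = 106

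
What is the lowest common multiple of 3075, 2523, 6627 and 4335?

3075 = 3 · 5² · 41; 2523 = 3 · 29²; 6627 = 3 · 47²; 4335 = 3 · 5 · 17²
lcm takes max exponent of each prime: 3 · 5² · 17² · 29² · 41 · 47² = 1650952866075

1650952866075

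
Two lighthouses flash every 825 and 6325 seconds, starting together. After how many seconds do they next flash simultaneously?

825 = 3 · 5² · 11; 6325 = 5² · 11 · 23
max exponents: 3 · 5² · 11 · 23 = 18975

18975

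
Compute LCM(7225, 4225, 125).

6105125

lcm(7225, 4225) = 7225·4225/gcd = 30525625/25 = 1221025
lcm(1221025, 125) = 1221025·125/gcd = 152628125/25 = 6105125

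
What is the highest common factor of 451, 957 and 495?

11

gcd(451, 957): 957 = 2·451 + 55; 451 = 8·55 + 11; 55 = 5·11 + 0 → 11
gcd(11, 495): 495 = 45·11 + 0 → 11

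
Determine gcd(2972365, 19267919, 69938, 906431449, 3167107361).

34969

2972365 = 5 · 11² · 17³; 19267919 = 11² · 17² · 19 · 29; 69938 = 2 · 11² · 17²; 906431449 = 7² · 11² · 17² · 23²; 3167107361 = 11² · 17² · 41 · 47²
gcd takes min exponent of each prime: 11² · 17² = 34969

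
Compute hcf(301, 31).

301 = 7 · 43
31 = 31
Common: 1 = 1

1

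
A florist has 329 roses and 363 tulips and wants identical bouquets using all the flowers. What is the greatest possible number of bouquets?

1

Euclid: 363 = 1·329 + 34; 329 = 9·34 + 23; 34 = 1·23 + 11; 23 = 2·11 + 1; 11 = 11·1 + 0. Last nonzero remainder: 1.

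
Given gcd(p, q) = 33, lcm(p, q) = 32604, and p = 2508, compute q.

p·q = gcd·lcm = 33·32604 = 1075932, so q = 1075932/2508 = 429.

429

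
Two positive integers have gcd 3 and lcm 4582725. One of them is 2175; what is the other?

Using ab = gcd(a,b)·lcm(a,b) = 3·4582725 = 13748175, we get b = 13748175/2175 = 6321.

6321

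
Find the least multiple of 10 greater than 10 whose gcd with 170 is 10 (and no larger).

Multiples of 10 above 10: 10·2, 10·3, … . Need the cofactor coprime to 170/10 = 17.
Checking s = 2, 3, … the first with gcd(s, 17) = 1 is s = 2, giving 20.

20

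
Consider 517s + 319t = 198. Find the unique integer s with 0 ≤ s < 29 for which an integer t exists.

1

Reduce mod 319: 517s ≡ 198 (mod 319). With g = gcd(517, 319) = 11 dividing 198, divide through: 47s ≡ 18 (mod 29).
Since gcd(47, 29) = 1, s ≡ 18·(47)⁻¹ ≡ 1 (mod 29). Smallest non-negative: 1.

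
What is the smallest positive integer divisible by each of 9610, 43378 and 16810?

9610 = 2 · 5 · 31²; 43378 = 2 · 23² · 41; 16810 = 2 · 5 · 41²
lcm takes max exponent of each prime: 2 · 5 · 23² · 31² · 41² = 8545682890

8545682890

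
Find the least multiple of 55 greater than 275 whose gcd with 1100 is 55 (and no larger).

385

1100 = 55·20. Any m with gcd(m, 1100) = 55 is a multiple of 55, say 55s, with s coprime to 20.
Need s > 275/55, so s ≥ 6. First s ≥ 6 with gcd(s, 20) = 1 is s = 7. Thus m = 55·7 = 385.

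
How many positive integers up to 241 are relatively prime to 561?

138

561 = 3·11·17. Inclusion–exclusion on these primes:
241 − ⌊241/3⌋ − ⌊241/11⌋ − ⌊241/17⌋ + ⌊241/33⌋ + ⌊241/51⌋ + ⌊241/187⌋ − ⌊241/561⌋ = 138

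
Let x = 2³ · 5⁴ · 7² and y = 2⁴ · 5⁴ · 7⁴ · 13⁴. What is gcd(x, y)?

min exponent per shared prime: 2³ · 5⁴ · 7² = 245000

245000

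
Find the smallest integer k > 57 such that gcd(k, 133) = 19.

133 = 19·7. Any k with gcd(k, 133) = 19 is a multiple of 19, say 19s, with s coprime to 7.
Need s > 57/19, so s ≥ 4. First s ≥ 4 with gcd(s, 7) = 1 is s = 4. Thus k = 19·4 = 76.

76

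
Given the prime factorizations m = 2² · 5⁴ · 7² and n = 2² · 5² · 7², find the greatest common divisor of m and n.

4900

min exponent per shared prime: 2² · 5² · 7² = 4900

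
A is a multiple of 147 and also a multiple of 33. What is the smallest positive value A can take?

1617

gcd first: 147 = 4·33 + 15; 33 = 2·15 + 3; 15 = 5·3 + 0 → gcd = 3
lcm = 147·33/gcd = 4851/3 = 1617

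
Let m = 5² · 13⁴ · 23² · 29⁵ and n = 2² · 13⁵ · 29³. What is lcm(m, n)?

max exponent per prime: 2² · 5² · 13⁵ · 23² · 29⁵ = 402867675815255300

402867675815255300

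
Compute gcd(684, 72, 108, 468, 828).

gcd(684, 72): 684 = 9·72 + 36; 72 = 2·36 + 0 → 36
gcd(36, 108): 108 = 3·36 + 0 → 36
gcd(36, 468): 468 = 13·36 + 0 → 36
gcd(36, 828): 828 = 23·36 + 0 → 36

36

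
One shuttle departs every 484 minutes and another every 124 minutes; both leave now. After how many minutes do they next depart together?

gcd first: 484 = 3·124 + 112; 124 = 1·112 + 12; 112 = 9·12 + 4; 12 = 3·4 + 0 → gcd = 4
lcm = 484·124/gcd = 60016/4 = 15004

15004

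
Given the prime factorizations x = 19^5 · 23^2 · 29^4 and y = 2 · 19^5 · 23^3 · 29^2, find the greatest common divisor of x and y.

min exponent per shared prime: 19^5 · 23^2 · 29^2 = 1101589208011

1101589208011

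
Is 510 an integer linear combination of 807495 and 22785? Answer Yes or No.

Yes

By Bézout, 807495u + 22785v = 510 has integer solutions iff gcd(807495, 22785) | 510.
Euclid: 807495 = 35·22785 + 10020; 22785 = 2·10020 + 2745; 10020 = 3·2745 + 1785; 2745 = 1·1785 + 960; 1785 = 1·960 + 825; 960 = 1·825 + 135; 825 = 6·135 + 15; 135 = 9·15 + 0. gcd = 15; 510 mod 15 = 0. Yes.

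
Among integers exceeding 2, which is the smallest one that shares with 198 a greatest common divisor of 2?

198 = 2·99. Any a with gcd(a, 198) = 2 is a multiple of 2, say 2s, with s coprime to 99.
Need s > 2/2, so s ≥ 2. First s ≥ 2 with gcd(s, 99) = 1 is s = 2. Thus a = 2·2 = 4.

4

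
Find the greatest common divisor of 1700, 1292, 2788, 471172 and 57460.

1700 = 2² · 5² · 17; 1292 = 2² · 17 · 19; 2788 = 2² · 17 · 41; 471172 = 2² · 13² · 17 · 41; 57460 = 2² · 5 · 13² · 17
gcd takes min exponent of each prime: 2² · 17 = 68

68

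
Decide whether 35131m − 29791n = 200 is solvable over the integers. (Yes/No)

By Bézout, 35131m − 29791n = 200 has integer solutions iff gcd(35131, 29791) | 200.
Euclid: 35131 = 1·29791 + 5340; 29791 = 5·5340 + 3091; 5340 = 1·3091 + 2249; 3091 = 1·2249 + 842; 2249 = 2·842 + 565; 842 = 1·565 + 277; 565 = 2·277 + 11; 277 = 25·11 + 2; 11 = 5·2 + 1; 2 = 2·1 + 0. gcd = 1; 200 mod 1 = 0. Yes.

Yes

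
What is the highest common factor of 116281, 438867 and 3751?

3751

gcd(116281, 438867): 438867 = 3·116281 + 90024; 116281 = 1·90024 + 26257; 90024 = 3·26257 + 11253; 26257 = 2·11253 + 3751; 11253 = 3·3751 + 0 → 3751
gcd(3751, 3751): 3751 = 1·3751 + 0 → 3751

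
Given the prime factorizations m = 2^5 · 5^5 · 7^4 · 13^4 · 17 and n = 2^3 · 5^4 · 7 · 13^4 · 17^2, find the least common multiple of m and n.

max exponent per prime: 2^5 · 5^5 · 7^4 · 13^4 · 17^2 = 1981816372900000

1981816372900000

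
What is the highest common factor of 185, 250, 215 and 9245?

5

gcd(185, 250): 250 = 1·185 + 65; 185 = 2·65 + 55; 65 = 1·55 + 10; 55 = 5·10 + 5; 10 = 2·5 + 0 → 5
gcd(5, 215): 215 = 43·5 + 0 → 5
gcd(5, 9245): 9245 = 1849·5 + 0 → 5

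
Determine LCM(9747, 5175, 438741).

9747 = 3³ · 19²; 5175 = 3² · 5² · 23; 438741 = 3² · 29 · 41²
lcm takes max exponent of each prime: 3³ · 5² · 19² · 23 · 29 · 41² = 273214989225

273214989225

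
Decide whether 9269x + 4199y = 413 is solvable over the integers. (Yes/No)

No

By Bézout, 9269x + 4199y = 413 has integer solutions iff gcd(9269, 4199) | 413.
Euclid: 9269 = 2·4199 + 871; 4199 = 4·871 + 715; 871 = 1·715 + 156; 715 = 4·156 + 91; 156 = 1·91 + 65; 91 = 1·65 + 26; 65 = 2·26 + 13; 26 = 2·13 + 0. gcd = 13; 413 mod 13 = 10. No.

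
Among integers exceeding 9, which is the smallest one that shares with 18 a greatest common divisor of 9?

27

Multiples of 9 above 9: 9·2, 9·3, … . Need the cofactor coprime to 18/9 = 2.
Checking s = 2, 3, … the first with gcd(s, 2) = 1 is s = 3, giving 27.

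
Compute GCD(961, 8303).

1

Euclid: 8303 = 8·961 + 615; 961 = 1·615 + 346; 615 = 1·346 + 269; 346 = 1·269 + 77; 269 = 3·77 + 38; 77 = 2·38 + 1; 38 = 38·1 + 0. Last nonzero remainder: 1.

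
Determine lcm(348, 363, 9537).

12169212

lcm(348, 363) = 348·363/gcd = 126324/3 = 42108
lcm(42108, 9537) = 42108·9537/gcd = 401583996/33 = 12169212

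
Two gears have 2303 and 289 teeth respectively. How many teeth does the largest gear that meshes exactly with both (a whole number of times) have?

2303 = 7² · 47
289 = 17²
Common: 1 = 1

1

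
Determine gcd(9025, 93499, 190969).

361

gcd(9025, 93499): 93499 = 10·9025 + 3249; 9025 = 2·3249 + 2527; 3249 = 1·2527 + 722; 2527 = 3·722 + 361; 722 = 2·361 + 0 → 361
gcd(361, 190969): 190969 = 529·361 + 0 → 361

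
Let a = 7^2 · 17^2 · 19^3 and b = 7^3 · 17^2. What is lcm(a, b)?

max exponent per prime: 7^3 · 17^2 · 19^3 = 679912093

679912093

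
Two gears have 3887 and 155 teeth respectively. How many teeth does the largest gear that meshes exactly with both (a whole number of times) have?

1

Euclid: 3887 = 25·155 + 12; 155 = 12·12 + 11; 12 = 1·11 + 1; 11 = 11·1 + 0. Last nonzero remainder: 1.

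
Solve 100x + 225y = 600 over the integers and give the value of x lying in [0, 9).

Reduce mod 225: 100x ≡ 600 (mod 225). With g = gcd(100, 225) = 25 dividing 600, divide through: 4x ≡ 24 (mod 9).
Since gcd(4, 9) = 1, x ≡ 24·(4)⁻¹ ≡ 6 (mod 9). Smallest non-negative: 6.

6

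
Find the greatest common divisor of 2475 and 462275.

275

2475 = 3² · 5² · 11
462275 = 5² · 11 · 41²
Common: 5² · 11 = 275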